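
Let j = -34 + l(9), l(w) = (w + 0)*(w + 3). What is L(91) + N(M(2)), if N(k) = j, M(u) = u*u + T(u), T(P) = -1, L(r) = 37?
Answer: 111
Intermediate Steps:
l(w) = w*(3 + w)
M(u) = -1 + u**2 (M(u) = u*u - 1 = u**2 - 1 = -1 + u**2)
j = 74 (j = -34 + 9*(3 + 9) = -34 + 9*12 = -34 + 108 = 74)
N(k) = 74
L(91) + N(M(2)) = 37 + 74 = 111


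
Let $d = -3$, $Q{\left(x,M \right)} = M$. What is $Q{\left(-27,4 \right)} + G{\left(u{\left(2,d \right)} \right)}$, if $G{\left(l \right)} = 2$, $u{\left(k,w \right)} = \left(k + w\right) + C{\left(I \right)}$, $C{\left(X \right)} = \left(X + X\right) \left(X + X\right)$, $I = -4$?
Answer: $6$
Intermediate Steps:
$C{\left(X \right)} = 4 X^{2}$ ($C{\left(X \right)} = 2 X 2 X = 4 X^{2}$)
$u{\left(k,w \right)} = 64 + k + w$ ($u{\left(k,w \right)} = \left(k + w\right) + 4 \left(-4\right)^{2} = \left(k + w\right) + 4 \cdot 16 = \left(k + w\right) + 64 = 64 + k + w$)
$Q{\left(-27,4 \right)} + G{\left(u{\left(2,d \right)} \right)} = 4 + 2 = 6$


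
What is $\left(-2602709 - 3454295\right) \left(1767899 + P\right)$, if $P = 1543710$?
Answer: $-20058428959436$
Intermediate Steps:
$\left(-2602709 - 3454295\right) \left(1767899 + P\right) = \left(-2602709 - 3454295\right) \left(1767899 + 1543710\right) = \left(-6057004\right) 3311609 = -20058428959436$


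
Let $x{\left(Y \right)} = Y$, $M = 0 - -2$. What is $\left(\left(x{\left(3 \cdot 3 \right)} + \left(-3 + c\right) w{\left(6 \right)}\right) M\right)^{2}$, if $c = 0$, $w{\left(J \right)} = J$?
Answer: $324$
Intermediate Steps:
$M = 2$ ($M = 0 + 2 = 2$)
$\left(\left(x{\left(3 \cdot 3 \right)} + \left(-3 + c\right) w{\left(6 \right)}\right) M\right)^{2} = \left(\left(3 \cdot 3 + \left(-3 + 0\right) 6\right) 2\right)^{2} = \left(\left(9 - 18\right) 2\right)^{2} = \left(\left(-9\right) 2\right)^{2} = \left(-18\right)^{2} = 324$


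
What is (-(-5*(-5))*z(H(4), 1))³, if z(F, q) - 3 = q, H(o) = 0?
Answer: -1000000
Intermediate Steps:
z(F, q) = 3 + q
(-(-5*(-5))*z(H(4), 1))³ = (-(-5*(-5))*(3 + 1))³ = (-25*4)³ = (-1*100)³ = (-100)³ = -1000000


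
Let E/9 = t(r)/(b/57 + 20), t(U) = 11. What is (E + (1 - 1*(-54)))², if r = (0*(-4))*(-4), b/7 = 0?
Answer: 1437601/400 ≈ 3594.0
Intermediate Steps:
b = 0 (b = 7*0 = 0)
r = 0 (r = 0*(-4) = 0)
E = 99/20 (E = 9*(11/(0/57 + 20)) = 9*(11/(0*(1/57) + 20)) = 9*(11/(0 + 20)) = 9*(11/20) = 99/20 ≈ 4.9500)
(E + (1 - 1*(-54)))² = (99/20 + (1 - 1*(-54)))² = (99/20 + (1 + 54))² = (99/20 + 55)² = (1199/20)² = 1437601/400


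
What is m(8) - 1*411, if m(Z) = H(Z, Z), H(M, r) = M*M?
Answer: -347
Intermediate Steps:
H(M, r) = M²
m(Z) = Z²
m(8) - 1*411 = 8² - 1*411 = 64 - 411 = -347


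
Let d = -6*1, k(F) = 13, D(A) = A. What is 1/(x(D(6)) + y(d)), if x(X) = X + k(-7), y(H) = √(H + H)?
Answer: 19/373 - 2*I*√3/373 ≈ 0.050938 - 0.0092871*I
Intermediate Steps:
d = -6
y(H) = √2*√H (y(H) = √(2*H) = √2*√H)
x(X) = 13 + X (x(X) = X + 13 = 13 + X)
1/(x(D(6)) + y(d)) = 1/((13 + 6) + √2*√(-6)) = 1/(19 + √2*(I*√6)) = 1/(19 + 2*I*√3)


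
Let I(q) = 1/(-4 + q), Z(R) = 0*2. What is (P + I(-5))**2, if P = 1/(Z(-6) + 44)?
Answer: 1225/156816 ≈ 0.0078117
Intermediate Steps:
Z(R) = 0
P = 1/44 (P = 1/(0 + 44) = 1/44 ≈ 0.022727)
(P + I(-5))**2 = (1/44 + 1/(-4 - 5))**2 = (1/44 + 1/(-9))**2 = (1/44 - 1/9)**2 = (-35/396)**2 = 1225/156816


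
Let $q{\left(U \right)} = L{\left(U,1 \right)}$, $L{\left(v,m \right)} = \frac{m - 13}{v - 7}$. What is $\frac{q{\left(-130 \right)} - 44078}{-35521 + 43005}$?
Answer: $- \frac{3019337}{512654} \approx -5.8896$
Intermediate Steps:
$L{\left(v,m \right)} = \frac{-13 + m}{-7 + v}$
$q{\left(U \right)} = - \frac{12}{-7 + U}$ ($q{\left(U \right)} = \frac{-13 + 1}{-7 + U} = \frac{1}{-7 + U} \left(-12\right) = - \frac{12}{-7 + U}$)
$\frac{q{\left(-130 \right)} - 44078}{-35521 + 43005} = \frac{- \frac{12}{-7 - 130} - 44078}{-35521 + 43005} = \frac{- \frac{12}{-137} - 44078}{7484} = \left(\left(-12\right) \left(- \frac{1}{137}\right) - 44078\right) \frac{1}{7484} = \left(\frac{12}{137} - 44078\right) \frac{1}{7484} = \left(- \frac{6038674}{137}\right) \frac{1}{7484} = - \frac{3019337}{512654}$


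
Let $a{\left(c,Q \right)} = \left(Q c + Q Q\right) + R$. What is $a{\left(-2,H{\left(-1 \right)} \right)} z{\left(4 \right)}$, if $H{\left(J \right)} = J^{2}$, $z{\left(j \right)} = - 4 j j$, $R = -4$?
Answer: $320$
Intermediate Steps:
$z{\left(j \right)} = - 4 j^{2}$
$a{\left(c,Q \right)} = -4 + Q^{2} + Q c$ ($a{\left(c,Q \right)} = \left(Q c + Q Q\right) - 4 = \left(Q c + Q^{2}\right) - 4 = \left(Q^{2} + Q c\right) - 4 = -4 + Q^{2} + Q c$)
$a{\left(-2,H{\left(-1 \right)} \right)} z{\left(4 \right)} = \left(-4 + \left(\left(-1\right)^{2}\right)^{2} + \left(-1\right)^{2} \left(-2\right)\right) \left(- 4 \cdot 4^{2}\right) = \left(-4 + 1^{2} + 1 \left(-2\right)\right) \left(\left(-4\right) 16\right) = \left(-4 + 1 - 2\right) \left(-64\right) = \left(-5\right) \left(-64\right) = 320$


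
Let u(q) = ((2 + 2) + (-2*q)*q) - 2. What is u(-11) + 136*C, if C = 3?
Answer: 168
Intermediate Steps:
u(q) = 2 - 2*q² (u(q) = (4 - 2*q²) - 2 = 2 - 2*q²)
u(-11) + 136*C = (2 - 2*(-11)²) + 136*3 = (2 - 2*121) + 408 = (2 - 242) + 408 = -240 + 408 = 168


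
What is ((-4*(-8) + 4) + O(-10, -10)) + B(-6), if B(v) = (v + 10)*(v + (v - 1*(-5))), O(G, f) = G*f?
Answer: 108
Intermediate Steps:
B(v) = (5 + 2*v)*(10 + v) (B(v) = (10 + v)*(v + (v + 5)) = (10 + v)*(v + (5 + v)) = (10 + v)*(5 + 2*v) = (5 + 2*v)*(10 + v))
((-4*(-8) + 4) + O(-10, -10)) + B(-6) = ((-4*(-8) + 4) - 10*(-10)) + (50 + 2*(-6)² + 25*(-6)) = ((32 + 4) + 100) + (50 + 2*36 - 150) = (36 + 100) + (50 + 72 - 150) = 136 - 28 = 108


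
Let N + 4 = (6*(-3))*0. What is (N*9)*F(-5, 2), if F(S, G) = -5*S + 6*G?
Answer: -1332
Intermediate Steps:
N = -4 (N = -4 + (6*(-3))*0 = -4 - 18*0 = -4 + 0 = -4)
(N*9)*F(-5, 2) = (-4*9)*(-5*(-5) + 6*2) = -36*(25 + 12) = -36*37 = -1332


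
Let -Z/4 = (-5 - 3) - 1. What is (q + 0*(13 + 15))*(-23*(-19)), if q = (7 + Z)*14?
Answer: 263074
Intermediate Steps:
Z = 36 (Z = -4*((-5 - 3) - 1) = -4*(-8 - 1) = -4*(-9) = 36)
q = 602 (q = (7 + 36)*14 = 43*14 = 602)
(q + 0*(13 + 15))*(-23*(-19)) = (602 + 0*(13 + 15))*(-23*(-19)) = (602 + 0*28)*437 = (602 + 0)*437 = 602*437 = 263074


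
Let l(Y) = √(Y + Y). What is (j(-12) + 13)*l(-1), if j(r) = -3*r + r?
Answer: 37*I*√2 ≈ 52.326*I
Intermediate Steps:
l(Y) = √2*√Y (l(Y) = √(2*Y) = √2*√Y)
j(r) = -2*r
(j(-12) + 13)*l(-1) = (-2*(-12) + 13)*(√2*√(-1)) = (24 + 13)*(√2*I) = 37*(I*√2) = 37*I*√2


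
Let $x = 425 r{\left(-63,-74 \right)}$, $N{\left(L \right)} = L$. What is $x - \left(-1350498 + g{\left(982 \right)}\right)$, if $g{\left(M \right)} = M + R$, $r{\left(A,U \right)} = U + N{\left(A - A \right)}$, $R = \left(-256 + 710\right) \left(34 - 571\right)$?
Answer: $1561864$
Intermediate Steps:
$R = -243798$ ($R = 454 \left(-537\right) = -243798$)
$r{\left(A,U \right)} = U$ ($r{\left(A,U \right)} = U + \left(A - A\right) = U + 0 = U$)
$g{\left(M \right)} = -243798 + M$ ($g{\left(M \right)} = M - 243798 = -243798 + M$)
$x = -31450$ ($x = 425 \left(-74\right) = -31450$)
$x - \left(-1350498 + g{\left(982 \right)}\right) = -31450 + \left(1350498 - \left(-243798 + 982\right)\right) = -31450 + \left(1350498 - -242816\right) = -31450 + \left(1350498 + 242816\right) = -31450 + 1593314 = 1561864$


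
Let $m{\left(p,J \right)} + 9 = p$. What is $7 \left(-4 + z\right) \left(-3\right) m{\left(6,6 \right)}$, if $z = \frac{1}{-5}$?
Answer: $- \frac{1323}{5} \approx -264.6$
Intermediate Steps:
$z = - \frac{1}{5} \approx -0.2$
$m{\left(p,J \right)} = -9 + p$
$7 \left(-4 + z\right) \left(-3\right) m{\left(6,6 \right)} = 7 \left(-4 - \frac{1}{5}\right) \left(-3\right) \left(-9 + 6\right) = 7 \left(\left(- \frac{21}{5}\right) \left(-3\right)\right) \left(-3\right) = 7 \cdot \frac{63}{5} \left(-3\right) = \frac{441}{5} \left(-3\right) = - \frac{1323}{5}$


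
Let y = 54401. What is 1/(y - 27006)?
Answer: 1/27395 ≈ 3.6503e-5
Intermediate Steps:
1/(y - 27006) = 1/(54401 - 27006) = 1/27395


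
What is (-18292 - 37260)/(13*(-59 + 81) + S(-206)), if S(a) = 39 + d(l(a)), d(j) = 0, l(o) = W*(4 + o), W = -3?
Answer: -55552/325 ≈ -170.93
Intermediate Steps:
l(o) = -12 - 3*o (l(o) = -3*(4 + o) = -12 - 3*o)
S(a) = 39 (S(a) = 39 + 0 = 39)
(-18292 - 37260)/(13*(-59 + 81) + S(-206)) = (-18292 - 37260)/(13*(-59 + 81) + 39) = -55552/(13*22 + 39) = -55552/(286 + 39) = -55552/325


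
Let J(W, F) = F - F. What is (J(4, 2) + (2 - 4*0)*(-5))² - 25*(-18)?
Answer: 550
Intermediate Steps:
J(W, F) = 0
(J(4, 2) + (2 - 4*0)*(-5))² - 25*(-18) = (0 + (2 - 4*0)*(-5))² - 25*(-18) = (0 + (2 + 0)*(-5))² + 450 = (0 + 2*(-5))² + 450 = (0 - 10)² + 450 = (-10)² + 450 = 100 + 450 = 550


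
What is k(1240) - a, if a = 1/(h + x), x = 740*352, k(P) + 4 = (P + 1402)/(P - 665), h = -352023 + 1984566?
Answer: 647413291/1088488225 ≈ 0.59478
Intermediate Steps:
h = 1632543
k(P) = -4 + (1402 + P)/(-665 + P) (k(P) = -4 + (P + 1402)/(P - 665) = -4 + (1402 + P)/(-665 + P))
x = 260480
a = 1/1893023 (a = 1/(1632543 + 260480) = 1/1893023 ≈ 5.2826e-7)
k(1240) - a = 3*(1354 - 1*1240)/(-665 + 1240) - 1*1/1893023 = 3*(1354 - 1240)/575 - 1/1893023 = 3*(1/575)*114 - 1/1893023 = 342/575 - 1/1893023 = 647413291/1088488225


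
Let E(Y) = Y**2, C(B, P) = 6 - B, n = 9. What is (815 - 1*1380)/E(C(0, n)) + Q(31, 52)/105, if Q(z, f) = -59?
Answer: -20483/1260 ≈ -16.256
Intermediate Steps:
(815 - 1*1380)/E(C(0, n)) + Q(31, 52)/105 = (815 - 1*1380)/((6 - 1*0)**2) - 59/105 = (815 - 1380)/((6 + 0)**2) - 59*1/105 = -565/(6**2) - 59/105 = -565/36 - 59/105 = -20483/1260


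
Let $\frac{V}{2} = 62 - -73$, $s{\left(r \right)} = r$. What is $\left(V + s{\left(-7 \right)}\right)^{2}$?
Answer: $69169$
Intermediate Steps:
$V = 270$ ($V = 2 \left(62 - -73\right) = 2 \left(62 + 73\right) = 2 \cdot 135 = 270$)
$\left(V + s{\left(-7 \right)}\right)^{2} = \left(270 - 7\right)^{2} = 263^{2} = 69169$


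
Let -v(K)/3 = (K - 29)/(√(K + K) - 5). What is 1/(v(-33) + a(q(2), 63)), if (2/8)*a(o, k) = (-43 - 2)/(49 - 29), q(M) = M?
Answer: -53/1779 + 62*I*√66/19569 ≈ -0.029792 + 0.025739*I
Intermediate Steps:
a(o, k) = -9 (a(o, k) = 4*((-43 - 2)/(49 - 29)) = 4*(-45/20) = 4*(-45*1/20) = 4*(-9/4) = -9)
v(K) = -3*(-29 + K)/(-5 + √2*√K) (v(K) = -3*(K - 29)/(√(K + K) - 5) = -3*(-29 + K)/(√(2*K) - 5) = -3*(-29 + K)/(√2*√K - 5) = -3*(-29 + K)/(-5 + √2*√K))
1/(v(-33) + a(q(2), 63)) = 1/(3*(29 - 1*(-33))/(-5 + √2*√(-33)) - 9) = 1/(3*(29 + 33)/(-5 + √2*(I*√33)) - 9) = 1/(3*62/(-5 + I*√66) - 9) = 1/(186/(-5 + I*√66) - 9) = 1/(-9 + 186/(-5 + I*√66))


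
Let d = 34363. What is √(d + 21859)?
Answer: √56222 ≈ 237.11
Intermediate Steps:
√(d + 21859) = √(34363 + 21859) = √56222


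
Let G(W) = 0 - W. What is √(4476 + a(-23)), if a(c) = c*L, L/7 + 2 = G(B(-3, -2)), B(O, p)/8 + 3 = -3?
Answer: I*√2930 ≈ 54.129*I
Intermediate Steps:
B(O, p) = -48 (B(O, p) = -24 + 8*(-3) = -24 - 24 = -48)
G(W) = -W
L = 322 (L = -14 + 7*(-1*(-48)) = -14 + 7*48 = -14 + 336 = 322)
a(c) = 322*c (a(c) = c*322 = 322*c)
√(4476 + a(-23)) = √(4476 + 322*(-23)) = √(4476 - 7406) = √(-2930) = I*√2930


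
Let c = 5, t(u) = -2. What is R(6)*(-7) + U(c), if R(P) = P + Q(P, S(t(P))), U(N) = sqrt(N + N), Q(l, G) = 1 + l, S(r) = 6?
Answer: -91 + sqrt(10) ≈ -87.838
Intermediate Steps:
U(N) = sqrt(2)*sqrt(N) (U(N) = sqrt(2*N) = sqrt(2)*sqrt(N))
R(P) = 1 + 2*P (R(P) = P + (1 + P) = 1 + 2*P)
R(6)*(-7) + U(c) = (1 + 2*6)*(-7) + sqrt(2)*sqrt(5) = (1 + 12)*(-7) + sqrt(10) = 13*(-7) + sqrt(10) = -91 + sqrt(10)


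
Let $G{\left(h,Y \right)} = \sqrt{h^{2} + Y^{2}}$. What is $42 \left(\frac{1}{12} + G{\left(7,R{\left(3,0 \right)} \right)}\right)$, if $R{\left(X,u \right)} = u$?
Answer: $\frac{595}{2} \approx 297.5$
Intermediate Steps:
$G{\left(h,Y \right)} = \sqrt{Y^{2} + h^{2}}$
$42 \left(\frac{1}{12} + G{\left(7,R{\left(3,0 \right)} \right)}\right) = 42 \left(\frac{1}{12} + \sqrt{0^{2} + 7^{2}}\right) = 42 \left(\frac{1}{12} + \sqrt{0 + 49}\right) = 42 \left(\frac{1}{12} + \sqrt{49}\right) = 42 \left(\frac{1}{12} + 7\right) = 42 \cdot \frac{85}{12} = \frac{595}{2}$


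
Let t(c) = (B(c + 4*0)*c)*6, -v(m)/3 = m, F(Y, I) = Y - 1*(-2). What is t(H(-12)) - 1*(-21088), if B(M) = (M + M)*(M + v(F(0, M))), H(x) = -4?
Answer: 19168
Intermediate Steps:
F(Y, I) = 2 + Y (F(Y, I) = Y + 2 = 2 + Y)
v(m) = -3*m
B(M) = 2*M*(-6 + M) (B(M) = (M + M)*(M - 3*(2 + 0)) = (2*M)*(M - 3*2) = (2*M)*(M - 6) = (2*M)*(-6 + M) = 2*M*(-6 + M))
t(c) = 12*c**2*(-6 + c) (t(c) = ((2*(c + 4*0)*(-6 + (c + 4*0)))*c)*6 = ((2*(c + 0)*(-6 + (c + 0)))*c)*6 = ((2*c*(-6 + c))*c)*6 = (2*c**2*(-6 + c))*6 = 12*c**2*(-6 + c))
t(H(-12)) - 1*(-21088) = 12*(-4)**2*(-6 - 4) - 1*(-21088) = 12*16*(-10) + 21088 = -1920 + 21088 = 19168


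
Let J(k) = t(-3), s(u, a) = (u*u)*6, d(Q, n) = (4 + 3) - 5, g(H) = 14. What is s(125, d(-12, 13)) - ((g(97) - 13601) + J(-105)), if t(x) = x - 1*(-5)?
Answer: 107335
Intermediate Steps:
d(Q, n) = 2 (d(Q, n) = 7 - 5 = 2)
t(x) = 5 + x (t(x) = x + 5 = 5 + x)
s(u, a) = 6*u² (s(u, a) = u²*6 = 6*u²)
J(k) = 2 (J(k) = 5 - 3 = 2)
s(125, d(-12, 13)) - ((g(97) - 13601) + J(-105)) = 6*125² - ((14 - 13601) + 2) = 6*15625 - (-13587 + 2) = 93750 - 1*(-13585) = 93750 + 13585 = 107335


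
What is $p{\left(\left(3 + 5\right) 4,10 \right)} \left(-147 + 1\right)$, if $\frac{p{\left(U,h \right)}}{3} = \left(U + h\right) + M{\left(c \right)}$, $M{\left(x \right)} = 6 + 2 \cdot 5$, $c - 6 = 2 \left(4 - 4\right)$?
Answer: $-25404$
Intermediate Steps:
$c = 6$ ($c = 6 + 2 \left(4 - 4\right) = 6 + 2 \cdot 0 = 6 + 0 = 6$)
$M{\left(x \right)} = 16$ ($M{\left(x \right)} = 6 + 10 = 16$)
$p{\left(U,h \right)} = 48 + 3 U + 3 h$ ($p{\left(U,h \right)} = 3 \left(\left(U + h\right) + 16\right) = 3 \left(16 + U + h\right) = 48 + 3 U + 3 h$)
$p{\left(\left(3 + 5\right) 4,10 \right)} \left(-147 + 1\right) = \left(48 + 3 \left(3 + 5\right) 4 + 3 \cdot 10\right) \left(-147 + 1\right) = \left(48 + 3 \cdot 8 \cdot 4 + 30\right) \left(-146\right) = \left(48 + 3 \cdot 32 + 30\right) \left(-146\right) = \left(48 + 96 + 30\right) \left(-146\right) = 174 \left(-146\right) = -25404$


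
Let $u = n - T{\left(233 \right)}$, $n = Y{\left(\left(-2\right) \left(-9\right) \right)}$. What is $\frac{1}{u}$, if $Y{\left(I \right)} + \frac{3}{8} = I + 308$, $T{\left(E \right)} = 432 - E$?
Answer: $\frac{8}{1013} \approx 0.0078973$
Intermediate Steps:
$Y{\left(I \right)} = \frac{2461}{8} + I$ ($Y{\left(I \right)} = - \frac{3}{8} + \left(I + 308\right) = - \frac{3}{8} + \left(308 + I\right) = \frac{2461}{8} + I$)
$n = \frac{2605}{8}$ ($n = \frac{2461}{8} - -18 = \frac{2461}{8} + 18 = \frac{2605}{8} \approx 325.63$)
$u = \frac{1013}{8}$ ($u = \frac{2605}{8} - \left(432 - 233\right) = \frac{2605}{8} - 199 = \frac{1013}{8} \approx 126.63$)
$\frac{1}{u} = \frac{1}{\frac{1013}{8}} = \frac{8}{1013}$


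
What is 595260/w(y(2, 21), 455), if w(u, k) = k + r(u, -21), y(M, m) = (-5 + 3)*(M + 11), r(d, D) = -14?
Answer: 66140/49 ≈ 1349.8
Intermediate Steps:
y(M, m) = -22 - 2*M (y(M, m) = -2*(11 + M) = -22 - 2*M)
w(u, k) = -14 + k (w(u, k) = k - 14 = -14 + k)
595260/w(y(2, 21), 455) = 595260/(-14 + 455) = 595260/441 = 595260*(1/441) = 66140/49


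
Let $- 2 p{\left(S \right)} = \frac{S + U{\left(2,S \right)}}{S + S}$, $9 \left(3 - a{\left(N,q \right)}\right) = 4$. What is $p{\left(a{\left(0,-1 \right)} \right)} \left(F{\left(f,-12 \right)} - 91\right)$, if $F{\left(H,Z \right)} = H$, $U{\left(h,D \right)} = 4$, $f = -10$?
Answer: $\frac{5959}{92} \approx 64.772$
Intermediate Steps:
$a{\left(N,q \right)} = \frac{23}{9}$ ($a{\left(N,q \right)} = 3 - \frac{4}{9} = \frac{23}{9}$)
$p{\left(S \right)} = - \frac{4 + S}{4 S}$ ($p{\left(S \right)} = - \frac{\left(S + 4\right) \frac{1}{S + S}}{2} = - \frac{\left(4 + S\right) \frac{1}{2 S}}{2} = - \frac{\frac{1}{2} \frac{1}{S} \left(4 + S\right)}{2} = - \frac{4 + S}{4 S}$)
$p{\left(a{\left(0,-1 \right)} \right)} \left(F{\left(f,-12 \right)} - 91\right) = \frac{-4 - \frac{23}{9}}{4 \cdot \frac{23}{9}} \left(-10 - 91\right) = \frac{1}{4} \cdot \frac{9}{23} \left(-4 - \frac{23}{9}\right) \left(-101\right) = \frac{1}{4} \cdot \frac{9}{23} \left(- \frac{59}{9}\right) \left(-101\right) = \left(- \frac{59}{92}\right) \left(-101\right) = \frac{5959}{92}$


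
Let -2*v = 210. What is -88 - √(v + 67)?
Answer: -88 - I*√38 ≈ -88.0 - 6.1644*I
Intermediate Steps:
v = -105 (v = -½*210 = -105)
-88 - √(v + 67) = -88 - √(-105 + 67) = -88 - √(-38) = -88 - I*√38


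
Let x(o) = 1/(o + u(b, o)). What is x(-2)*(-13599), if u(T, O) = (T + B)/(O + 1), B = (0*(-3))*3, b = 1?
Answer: 4533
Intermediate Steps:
B = 0 (B = 0*3 = 0)
u(T, O) = T/(1 + O) (u(T, O) = (T + 0)/(O + 1) = T/(1 + O))
x(o) = 1/(o + 1/(1 + o))
x(-2)*(-13599) = ((1 - 2)/(1 - 2*(1 - 2)))*(-13599) = (-1/(1 - 2*(-1)))*(-13599) = (-1/(1 + 2))*(-13599) = (-1/3)*(-13599) = ((1/3)*(-1))*(-13599) = -1/3*(-13599) = 4533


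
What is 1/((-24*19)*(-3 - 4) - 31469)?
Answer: -1/28277 ≈ -3.5364e-5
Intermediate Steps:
1/((-24*19)*(-3 - 4) - 31469) = 1/(-456*(-7) - 31469) = 1/(3192 - 31469) = 1/(-28277) = -1/28277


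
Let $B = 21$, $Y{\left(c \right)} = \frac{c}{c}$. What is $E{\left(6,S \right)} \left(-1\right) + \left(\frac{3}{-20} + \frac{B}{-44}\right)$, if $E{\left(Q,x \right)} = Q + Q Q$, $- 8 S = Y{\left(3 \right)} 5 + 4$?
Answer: $- \frac{4689}{110} \approx -42.627$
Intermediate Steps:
$Y{\left(c \right)} = 1$
$S = - \frac{9}{8}$ ($S = - \frac{1 \cdot 5 + 4}{8} = - \frac{5 + 4}{8} = \left(- \frac{1}{8}\right) 9 = - \frac{9}{8} \approx -1.125$)
$E{\left(Q,x \right)} = Q + Q^{2}$
$E{\left(6,S \right)} \left(-1\right) + \left(\frac{3}{-20} + \frac{B}{-44}\right) = 6 \left(1 + 6\right) \left(-1\right) + \left(\frac{3}{-20} + \frac{21}{-44}\right) = 6 \cdot 7 \left(-1\right) + \left(3 \left(- \frac{1}{20}\right) + 21 \left(- \frac{1}{44}\right)\right) = 42 \left(-1\right) - \frac{69}{110} = -42 - \frac{69}{110} = - \frac{4689}{110}$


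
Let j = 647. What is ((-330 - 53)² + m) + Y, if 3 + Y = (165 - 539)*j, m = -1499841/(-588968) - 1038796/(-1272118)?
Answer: -35696876401428821/374618397112 ≈ -95289.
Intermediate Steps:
m = 1259896167883/374618397112 (m = -1499841*(-1/588968) - 1038796*(-1/1272118) = 1499841/588968 + 519398/636059 = 1259896167883/374618397112 ≈ 3.3631)
Y = -241981 (Y = -3 + (165 - 539)*647 = -3 - 374*647 = -3 - 241978 = -241981)
((-330 - 53)² + m) + Y = ((-330 - 53)² + 1259896167883/374618397112) - 241981 = ((-383)² + 1259896167883/374618397112) - 241981 = (146689 + 1259896167883/374618397112) - 241981 = 54953657950130051/374618397112 - 241981 = -35696876401428821/374618397112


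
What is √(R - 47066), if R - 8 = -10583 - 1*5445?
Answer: I*√63086 ≈ 251.17*I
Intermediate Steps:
R = -16020 (R = 8 + (-10583 - 1*5445) = 8 + (-10583 - 5445) = 8 - 16028 = -16020)
√(R - 47066) = √(-16020 - 47066) = √(-63086) = I*√63086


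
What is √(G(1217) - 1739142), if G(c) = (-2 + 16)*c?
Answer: 2*I*√430526 ≈ 1312.3*I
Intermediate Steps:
G(c) = 14*c
√(G(1217) - 1739142) = √(14*1217 - 1739142) = √(17038 - 1739142) = √(-1722104) = 2*I*√430526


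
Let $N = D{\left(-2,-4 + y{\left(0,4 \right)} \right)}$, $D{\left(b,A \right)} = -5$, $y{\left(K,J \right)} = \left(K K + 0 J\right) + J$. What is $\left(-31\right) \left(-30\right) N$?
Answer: $-4650$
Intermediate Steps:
$y{\left(K,J \right)} = J + K^{2}$ ($y{\left(K,J \right)} = \left(K^{2} + 0\right) + J = K^{2} + J = J + K^{2}$)
$N = -5$
$\left(-31\right) \left(-30\right) N = \left(-31\right) \left(-30\right) \left(-5\right) = 930 \left(-5\right) = -4650$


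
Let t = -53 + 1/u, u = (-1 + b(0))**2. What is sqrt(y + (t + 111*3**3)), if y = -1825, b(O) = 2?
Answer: 4*sqrt(70) ≈ 33.466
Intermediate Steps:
u = 1 (u = (-1 + 2)**2 = 1**2 = 1)
t = -52 (t = -53 + 1/1 = -53 + 1 = -52)
sqrt(y + (t + 111*3**3)) = sqrt(-1825 + (-52 + 111*3**3)) = sqrt(-1825 + (-52 + 111*27)) = sqrt(-1825 + (-52 + 2997)) = sqrt(-1825 + 2945) = sqrt(1120) = 4*sqrt(70)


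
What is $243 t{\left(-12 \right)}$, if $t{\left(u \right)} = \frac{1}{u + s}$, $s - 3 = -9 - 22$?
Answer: $- \frac{243}{40} \approx -6.075$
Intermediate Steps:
$s = -28$ ($s = 3 - 31 = -28$)
$t{\left(u \right)} = \frac{1}{-28 + u}$ ($t{\left(u \right)} = \frac{1}{u - 28} = \frac{1}{-28 + u}$)
$243 t{\left(-12 \right)} = \frac{243}{-28 - 12} = \frac{243}{-40} = 243 \left(- \frac{1}{40}\right) = - \frac{243}{40}$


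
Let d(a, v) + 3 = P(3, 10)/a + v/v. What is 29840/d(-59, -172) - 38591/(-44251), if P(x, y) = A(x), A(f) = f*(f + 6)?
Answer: -15580188973/1283279 ≈ -12141.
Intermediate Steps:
A(f) = f*(6 + f)
P(x, y) = x*(6 + x)
d(a, v) = -2 + 27/a (d(a, v) = -3 + ((3*(6 + 3))/a + v/v) = -3 + ((3*9)/a + 1) = -3 + (27/a + 1) = -3 + (1 + 27/a) = -2 + 27/a)
29840/d(-59, -172) - 38591/(-44251) = 29840/(-2 + 27/(-59)) - 38591/(-44251) = 29840/(-2 + 27*(-1/59)) - 38591*(-1/44251) = 29840/(-2 - 27/59) + 38591/44251 = 29840/(-145/59) + 38591/44251 = 29840*(-59/145) + 38591/44251 = -352112/29 + 38591/44251 = -15580188973/1283279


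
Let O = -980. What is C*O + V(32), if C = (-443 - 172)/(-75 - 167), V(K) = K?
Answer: -297478/121 ≈ -2458.5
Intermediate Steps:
C = 615/242 (C = -615/(-242) = -615*(-1/242) = 615/242 ≈ 2.5413)
C*O + V(32) = (615/242)*(-980) + 32 = -301350/121 + 32 = -297478/121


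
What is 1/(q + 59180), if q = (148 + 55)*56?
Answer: 1/70548 ≈ 1.4175e-5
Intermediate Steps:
q = 11368 (q = 203*56 = 11368)
1/(q + 59180) = 1/(11368 + 59180) = 1/70548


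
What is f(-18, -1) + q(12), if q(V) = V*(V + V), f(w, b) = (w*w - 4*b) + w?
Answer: 598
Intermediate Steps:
f(w, b) = w + w² - 4*b (f(w, b) = (w² - 4*b) + w = w + w² - 4*b)
q(V) = 2*V² (q(V) = V*(2*V) = 2*V²)
f(-18, -1) + q(12) = (-18 + (-18)² - 4*(-1)) + 2*12² = (-18 + 324 + 4) + 2*144 = 310 + 288 = 598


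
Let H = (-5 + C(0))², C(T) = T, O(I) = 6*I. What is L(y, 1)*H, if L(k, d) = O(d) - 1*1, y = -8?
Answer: 125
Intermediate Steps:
L(k, d) = -1 + 6*d (L(k, d) = 6*d - 1*1 = 6*d - 1 = -1 + 6*d)
H = 25 (H = (-5 + 0)² = (-5)² = 25)
L(y, 1)*H = (-1 + 6*1)*25 = (-1 + 6)*25 = 5*25 = 125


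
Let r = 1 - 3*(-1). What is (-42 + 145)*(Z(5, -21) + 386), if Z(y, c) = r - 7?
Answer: 39449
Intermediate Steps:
r = 4 (r = 1 + 3 = 4)
Z(y, c) = -3 (Z(y, c) = 4 - 7 = -3)
(-42 + 145)*(Z(5, -21) + 386) = (-42 + 145)*(-3 + 386) = 103*383 = 39449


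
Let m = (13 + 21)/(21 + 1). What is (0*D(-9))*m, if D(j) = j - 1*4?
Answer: 0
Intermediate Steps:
D(j) = -4 + j (D(j) = j - 4 = -4 + j)
m = 17/11 (m = 34/22 = 34*(1/22) = 17/11 ≈ 1.5455)
(0*D(-9))*m = (0*(-4 - 9))*(17/11) = (0*(-13))*(17/11) = 0*(17/11) = 0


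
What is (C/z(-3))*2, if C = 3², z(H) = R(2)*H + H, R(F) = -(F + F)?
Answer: 2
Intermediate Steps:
R(F) = -2*F
z(H) = -3*H (z(H) = (-2*2)*H + H = -4*H + H = -3*H)
C = 9
(C/z(-3))*2 = (9/(-3*(-3)))*2 = (9/9)*2 = ((⅑)*9)*2 = 1*2 = 2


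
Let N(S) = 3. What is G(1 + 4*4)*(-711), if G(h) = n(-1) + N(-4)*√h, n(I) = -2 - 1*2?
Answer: 2844 - 2133*√17 ≈ -5950.6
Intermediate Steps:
n(I) = -4 (n(I) = -2 - 2 = -4)
G(h) = -4 + 3*√h
G(1 + 4*4)*(-711) = (-4 + 3*√(1 + 4*4))*(-711) = (-4 + 3*√(1 + 16))*(-711) = (-4 + 3*√17)*(-711) = 2844 - 2133*√17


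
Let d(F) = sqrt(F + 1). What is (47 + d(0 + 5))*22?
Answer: 1034 + 22*sqrt(6) ≈ 1087.9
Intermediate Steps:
d(F) = sqrt(1 + F)
(47 + d(0 + 5))*22 = (47 + sqrt(1 + (0 + 5)))*22 = (47 + sqrt(1 + 5))*22 = (47 + sqrt(6))*22 = 1034 + 22*sqrt(6)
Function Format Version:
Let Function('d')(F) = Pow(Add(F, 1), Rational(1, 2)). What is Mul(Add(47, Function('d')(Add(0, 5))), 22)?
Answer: Add(1034, Mul(22, Pow(6, Rational(1, 2)))) ≈ 1087.9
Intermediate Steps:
Function('d')(F) = Pow(Add(1, F), Rational(1, 2))
Mul(Add(47, Function('d')(Add(0, 5))), 22) = Mul(Add(47, Pow(Add(1, Add(0, 5)), Rational(1, 2))), 22) = Mul(Add(47, Pow(Add(1, 5), Rational(1, 2))), 22) = Mul(Add(47, Pow(6, Rational(1, 2))), 22) = Add(1034, Mul(22, Pow(6, Rational(1, 2))))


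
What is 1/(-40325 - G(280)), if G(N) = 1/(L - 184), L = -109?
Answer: -293/11815224 ≈ -2.4799e-5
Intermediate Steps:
G(N) = -1/293 (G(N) = 1/(-109 - 184) = 1/(-293) = -1/293)
1/(-40325 - G(280)) = 1/(-40325 - 1*(-1/293)) = 1/(-40325 + 1/293) = 1/(-11815224/293) = -293/11815224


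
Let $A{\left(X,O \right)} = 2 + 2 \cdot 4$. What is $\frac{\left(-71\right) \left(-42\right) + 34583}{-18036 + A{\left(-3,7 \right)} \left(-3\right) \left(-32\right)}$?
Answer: $- \frac{37565}{17076} \approx -2.1999$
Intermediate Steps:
$A{\left(X,O \right)} = 10$ ($A{\left(X,O \right)} = 2 + 8 = 10$)
$\frac{\left(-71\right) \left(-42\right) + 34583}{-18036 + A{\left(-3,7 \right)} \left(-3\right) \left(-32\right)} = \frac{\left(-71\right) \left(-42\right) + 34583}{-18036 + 10 \left(-3\right) \left(-32\right)} = \frac{2982 + 34583}{-18036 - -960} = \frac{37565}{-18036 + 960} = \frac{37565}{-17076} = 37565 \left(- \frac{1}{17076}\right) = - \frac{37565}{17076}$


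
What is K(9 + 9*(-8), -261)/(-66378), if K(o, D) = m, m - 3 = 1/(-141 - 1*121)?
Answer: -785/17391036 ≈ -4.5138e-5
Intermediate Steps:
m = 785/262 (m = 3 + 1/(-141 - 1*121) = 3 + 1/(-141 - 121) = 3 + 1/(-262) = 3 - 1/262 = 785/262 ≈ 2.9962)
K(o, D) = 785/262
K(9 + 9*(-8), -261)/(-66378) = (785/262)/(-66378) = (785/262)*(-1/66378) = -785/17391036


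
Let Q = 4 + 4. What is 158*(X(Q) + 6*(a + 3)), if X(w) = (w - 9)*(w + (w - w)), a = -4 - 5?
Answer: -6952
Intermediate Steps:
Q = 8
a = -9
X(w) = w*(-9 + w) (X(w) = (-9 + w)*(w + 0) = (-9 + w)*w = w*(-9 + w))
158*(X(Q) + 6*(a + 3)) = 158*(8*(-9 + 8) + 6*(-9 + 3)) = 158*(8*(-1) + 6*(-6)) = 158*(-8 - 36) = 158*(-44) = -6952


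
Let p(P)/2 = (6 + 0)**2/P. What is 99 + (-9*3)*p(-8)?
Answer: 342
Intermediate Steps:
p(P) = 72/P (p(P) = 2*((6 + 0)**2/P) = 2*(6**2/P) = 2*(36/P) = 72/P)
99 + (-9*3)*p(-8) = 99 + (-9*3)*(72/(-8)) = 99 - 1944*(-1)/8 = 99 - 27*(-9) = 99 + 243 = 342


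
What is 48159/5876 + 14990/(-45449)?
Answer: 2100697151/267058324 ≈ 7.8661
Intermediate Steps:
48159/5876 + 14990/(-45449) = 48159*(1/5876) + 14990*(-1/45449) = 48159/5876 - 14990/45449 = 2100697151/267058324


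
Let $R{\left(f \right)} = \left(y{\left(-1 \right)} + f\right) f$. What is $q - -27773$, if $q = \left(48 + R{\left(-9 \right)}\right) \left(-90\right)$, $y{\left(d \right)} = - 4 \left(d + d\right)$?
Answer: $22643$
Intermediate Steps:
$y{\left(d \right)} = - 8 d$ ($y{\left(d \right)} = - 4 \cdot 2 d = - 8 d$)
$R{\left(f \right)} = f \left(8 + f\right)$ ($R{\left(f \right)} = \left(\left(-8\right) \left(-1\right) + f\right) f = \left(8 + f\right) f = f \left(8 + f\right)$)
$q = -5130$ ($q = \left(48 - 9 \left(8 - 9\right)\right) \left(-90\right) = \left(48 - -9\right) \left(-90\right) = \left(48 + 9\right) \left(-90\right) = 57 \left(-90\right) = -5130$)
$q - -27773 = -5130 - -27773 = -5130 + 27773 = 22643$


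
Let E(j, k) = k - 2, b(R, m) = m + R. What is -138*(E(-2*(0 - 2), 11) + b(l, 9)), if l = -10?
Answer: -1104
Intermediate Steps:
b(R, m) = R + m
E(j, k) = -2 + k
-138*(E(-2*(0 - 2), 11) + b(l, 9)) = -138*((-2 + 11) + (-10 + 9)) = -138*(9 - 1) = -138*8 = -1104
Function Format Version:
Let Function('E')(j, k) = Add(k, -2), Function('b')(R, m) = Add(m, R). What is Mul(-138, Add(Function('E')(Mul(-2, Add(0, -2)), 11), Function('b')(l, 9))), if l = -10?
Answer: -1104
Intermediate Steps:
Function('b')(R, m) = Add(R, m)
Function('E')(j, k) = Add(-2, k)
Mul(-138, Add(Function('E')(Mul(-2, Add(0, -2)), 11), Function('b')(l, 9))) = Mul(-138, Add(Add(-2, 11), Add(-10, 9))) = Mul(-138, Add(9, -1)) = Mul(-138, 8) = -1104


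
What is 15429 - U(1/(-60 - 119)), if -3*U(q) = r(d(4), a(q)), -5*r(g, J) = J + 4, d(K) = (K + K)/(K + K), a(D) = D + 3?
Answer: 41425613/2685 ≈ 15429.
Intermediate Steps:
a(D) = 3 + D
d(K) = 1 (d(K) = (2*K)/((2*K)) = (2*K)*(1/(2*K)) = 1)
r(g, J) = -⅘ - J/5 (r(g, J) = -(J + 4)/5 = -(4 + J)/5 = -⅘ - J/5)
U(q) = 7/15 + q/15 (U(q) = -(-⅘ - (3 + q)/5)/3 = -(-⅘ + (-⅗ - q/5))/3 = -(-7/5 - q/5)/3 = 7/15 + q/15)
15429 - U(1/(-60 - 119)) = 15429 - (7/15 + 1/(15*(-60 - 119))) = 15429 - (7/15 + (1/15)/(-179)) = 15429 - (7/15 + (1/15)*(-1/179)) = 15429 - (7/15 - 1/2685) = 15429 - 1*1252/2685 = 15429 - 1252/2685 = 41425613/2685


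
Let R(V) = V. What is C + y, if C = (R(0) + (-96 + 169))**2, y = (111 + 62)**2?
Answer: 35258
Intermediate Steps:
y = 29929 (y = 173**2 = 29929)
C = 5329 (C = (0 + (-96 + 169))**2 = (0 + 73)**2 = 73**2 = 5329)
C + y = 5329 + 29929 = 35258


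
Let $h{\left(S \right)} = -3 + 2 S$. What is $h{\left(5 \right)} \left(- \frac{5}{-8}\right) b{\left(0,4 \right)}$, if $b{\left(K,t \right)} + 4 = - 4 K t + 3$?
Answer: $- \frac{35}{8} \approx -4.375$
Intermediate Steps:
$b{\left(K,t \right)} = -1 - 4 K t$ ($b{\left(K,t \right)} = -4 + \left(- 4 K t + 3\right) = -4 - \left(-3 + 4 K t\right) = -1 - 4 K t$)
$h{\left(5 \right)} \left(- \frac{5}{-8}\right) b{\left(0,4 \right)} = \left(-3 + 2 \cdot 5\right) \left(- \frac{5}{-8}\right) \left(-1 - 0 \cdot 4\right) = \left(-3 + 10\right) \left(\left(-5\right) \left(- \frac{1}{8}\right)\right) \left(-1 + 0\right) = 7 \cdot \frac{5}{8} \left(-1\right) = \frac{35}{8} \left(-1\right) = - \frac{35}{8}$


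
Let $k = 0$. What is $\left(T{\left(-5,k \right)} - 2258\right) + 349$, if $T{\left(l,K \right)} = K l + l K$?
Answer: $-1909$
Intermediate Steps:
$T{\left(l,K \right)} = 2 K l$ ($T{\left(l,K \right)} = K l + K l = 2 K l$)
$\left(T{\left(-5,k \right)} - 2258\right) + 349 = \left(2 \cdot 0 \left(-5\right) - 2258\right) + 349 = \left(0 - 2258\right) + 349 = -2258 + 349 = -1909$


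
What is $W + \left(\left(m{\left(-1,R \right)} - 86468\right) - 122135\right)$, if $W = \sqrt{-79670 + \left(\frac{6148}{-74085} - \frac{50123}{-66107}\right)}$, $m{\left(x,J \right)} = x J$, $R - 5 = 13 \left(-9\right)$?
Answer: $-208491 + \frac{i \sqrt{1910938034940343412739945}}{4897537095} \approx -2.0849 \cdot 10^{5} + 282.26 i$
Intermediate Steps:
$R = -112$ ($R = 5 + 13 \left(-9\right) = 5 - 117 = -112$)
$m{\left(x,J \right)} = J x$
$W = \frac{i \sqrt{1910938034940343412739945}}{4897537095}$ ($W = \sqrt{-79670 + \left(6148 \left(- \frac{1}{74085}\right) - - \frac{50123}{66107}\right)} = \sqrt{-79670 + \left(- \frac{6148}{74085} + \frac{50123}{66107}\right)} = \sqrt{-79670 + \frac{3306936619}{4897537095}} = \sqrt{- \frac{390183473422031}{4897537095}} = \frac{i \sqrt{1910938034940343412739945}}{4897537095} \approx 282.26 i$)
$W + \left(\left(m{\left(-1,R \right)} - 86468\right) - 122135\right) = \frac{i \sqrt{1910938034940343412739945}}{4897537095} - 208491 = -208491 + \frac{i \sqrt{1910938034940343412739945}}{4897537095}$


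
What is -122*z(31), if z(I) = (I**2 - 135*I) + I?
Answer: 389546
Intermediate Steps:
z(I) = I**2 - 134*I
-122*z(31) = -3782*(-134 + 31) = -3782*(-103) = -122*(-3193) = 389546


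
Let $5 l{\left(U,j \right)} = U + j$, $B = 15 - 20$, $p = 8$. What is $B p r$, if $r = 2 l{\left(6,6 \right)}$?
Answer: $-192$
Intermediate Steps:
$B = -5$
$l{\left(U,j \right)} = \frac{U}{5} + \frac{j}{5}$ ($l{\left(U,j \right)} = \frac{U + j}{5} = \frac{U}{5} + \frac{j}{5}$)
$r = \frac{24}{5}$ ($r = 2 \left(\frac{1}{5} \cdot 6 + \frac{1}{5} \cdot 6\right) = 2 \left(\frac{6}{5} + \frac{6}{5}\right) = 2 \cdot \frac{12}{5} = \frac{24}{5} \approx 4.8$)
$B p r = \left(-5\right) 8 \cdot \frac{24}{5} = \left(-40\right) \frac{24}{5} = -192$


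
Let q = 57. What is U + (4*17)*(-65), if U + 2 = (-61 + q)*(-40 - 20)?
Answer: -4182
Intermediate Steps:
U = 238 (U = -2 + (-61 + 57)*(-40 - 20) = -2 - 4*(-60) = -2 + 240 = 238)
U + (4*17)*(-65) = 238 + (4*17)*(-65) = 238 + 68*(-65) = 238 - 4420 = -4182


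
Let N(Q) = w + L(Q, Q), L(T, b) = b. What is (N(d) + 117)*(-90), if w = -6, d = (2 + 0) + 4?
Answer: -10530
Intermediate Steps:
d = 6 (d = 2 + 4 = 6)
N(Q) = -6 + Q
(N(d) + 117)*(-90) = ((-6 + 6) + 117)*(-90) = (0 + 117)*(-90) = 117*(-90) = -10530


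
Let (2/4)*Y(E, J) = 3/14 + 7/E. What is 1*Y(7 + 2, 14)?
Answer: 125/63 ≈ 1.9841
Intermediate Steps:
Y(E, J) = 3/7 + 14/E (Y(E, J) = 2*(3/14 + 7/E) = 3/7 + 14/E)
1*Y(7 + 2, 14) = 1*(3/7 + 14/(7 + 2)) = 1*(3/7 + 14/9) = 1*(125/63) = 125/63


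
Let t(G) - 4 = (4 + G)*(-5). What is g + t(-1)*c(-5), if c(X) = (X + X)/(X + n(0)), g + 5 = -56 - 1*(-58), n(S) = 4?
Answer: -113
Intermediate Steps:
t(G) = -16 - 5*G (t(G) = 4 + (4 + G)*(-5) = 4 + (-20 - 5*G) = -16 - 5*G)
g = -3 (g = -5 + (-56 - 1*(-58)) = -5 + (-56 + 58) = -5 + 2 = -3)
c(X) = 2*X/(4 + X) (c(X) = (X + X)/(X + 4) = (2*X)/(4 + X) = 2*X/(4 + X))
g + t(-1)*c(-5) = -3 + (-16 - 5*(-1))*(2*(-5)/(4 - 5)) = -3 + (-16 + 5)*(2*(-5)/(-1)) = -3 - 22*(-5)*(-1) = -3 - 11*10 = -3 - 110 = -113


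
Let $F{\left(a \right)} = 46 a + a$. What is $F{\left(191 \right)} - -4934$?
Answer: $13911$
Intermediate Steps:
$F{\left(a \right)} = 47 a$
$F{\left(191 \right)} - -4934 = 47 \cdot 191 - -4934 = 8977 + 4934 = 13911$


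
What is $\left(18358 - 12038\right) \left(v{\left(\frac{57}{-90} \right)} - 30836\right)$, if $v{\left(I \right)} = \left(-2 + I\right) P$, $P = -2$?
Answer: $- \frac{584550704}{3} \approx -1.9485 \cdot 10^{8}$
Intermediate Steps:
$v{\left(I \right)} = 4 - 2 I$ ($v{\left(I \right)} = \left(-2 + I\right) \left(-2\right) = 4 - 2 I$)
$\left(18358 - 12038\right) \left(v{\left(\frac{57}{-90} \right)} - 30836\right) = \left(18358 - 12038\right) \left(\left(4 - 2 \frac{57}{-90}\right) - 30836\right) = 6320 \left(\left(4 - 2 \cdot 57 \left(- \frac{1}{90}\right)\right) - 30836\right) = 6320 \left(\left(4 - - \frac{19}{15}\right) - 30836\right) = 6320 \left(\left(4 + \frac{19}{15}\right) - 30836\right) = 6320 \left(\frac{79}{15} - 30836\right) = 6320 \left(- \frac{462461}{15}\right) = - \frac{584550704}{3}$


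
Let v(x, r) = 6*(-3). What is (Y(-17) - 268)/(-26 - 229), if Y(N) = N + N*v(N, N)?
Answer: -7/85 ≈ -0.082353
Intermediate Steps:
v(x, r) = -18
Y(N) = -17*N (Y(N) = N + N*(-18) = N - 18*N = -17*N)
(Y(-17) - 268)/(-26 - 229) = (-17*(-17) - 268)/(-26 - 229) = (289 - 268)/(-255) = 21*(-1/255) = -7/85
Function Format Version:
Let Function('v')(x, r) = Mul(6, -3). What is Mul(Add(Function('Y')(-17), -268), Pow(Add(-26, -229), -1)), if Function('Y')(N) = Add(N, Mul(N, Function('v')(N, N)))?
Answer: Rational(-7, 85) ≈ -0.082353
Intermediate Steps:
Function('v')(x, r) = -18
Function('Y')(N) = Mul(-17, N) (Function('Y')(N) = Add(N, Mul(N, -18)) = Add(N, Mul(-18, N)) = Mul(-17, N))
Mul(Add(Function('Y')(-17), -268), Pow(Add(-26, -229), -1)) = Mul(Add(Mul(-17, -17), -268), Pow(Add(-26, -229), -1)) = Mul(Add(289, -268), Pow(-255, -1)) = Mul(21, Rational(-1, 255)) = Rational(-7, 85)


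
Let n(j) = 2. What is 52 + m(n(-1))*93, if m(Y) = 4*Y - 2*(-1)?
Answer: 982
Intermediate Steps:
m(Y) = 2 + 4*Y (m(Y) = 4*Y + 2 = 2 + 4*Y)
52 + m(n(-1))*93 = 52 + (2 + 4*2)*93 = 52 + (2 + 8)*93 = 52 + 10*93 = 52 + 930 = 982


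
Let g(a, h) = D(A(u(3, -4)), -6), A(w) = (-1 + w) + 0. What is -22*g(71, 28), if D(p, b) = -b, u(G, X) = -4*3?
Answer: -132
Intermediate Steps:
u(G, X) = -12
A(w) = -1 + w
g(a, h) = 6 (g(a, h) = -1*(-6) = 6)
-22*g(71, 28) = -22*6 = -132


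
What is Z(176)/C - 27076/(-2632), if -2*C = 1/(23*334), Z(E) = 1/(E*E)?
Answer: 3563697/363968 ≈ 9.7912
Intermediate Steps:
Z(E) = E**(-2) (Z(E) = 1/(E**2) = E**(-2))
C = -1/15364 (C = -1/(2*(23*334)) = -1/2/7682 = -1/2*1/7682 = -1/15364 ≈ -6.5087e-5)
Z(176)/C - 27076/(-2632) = 1/(176**2*(-1/15364)) - 27076/(-2632) = (1/30976)*(-15364) - 27076*(-1/2632) = -3841/7744 + 967/94 = 3563697/363968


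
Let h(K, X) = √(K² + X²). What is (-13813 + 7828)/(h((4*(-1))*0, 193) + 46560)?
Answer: -855/6679 ≈ -0.12801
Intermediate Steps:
(-13813 + 7828)/(h((4*(-1))*0, 193) + 46560) = (-13813 + 7828)/(√(((4*(-1))*0)² + 193²) + 46560) = -5985/(√((-4*0)² + 37249) + 46560) = -5985/(√(0² + 37249) + 46560) = -5985/(√(0 + 37249) + 46560) = -5985/(√37249 + 46560) = -5985/(193 + 46560) = -5985/46753 = -5985*1/46753 = -855/6679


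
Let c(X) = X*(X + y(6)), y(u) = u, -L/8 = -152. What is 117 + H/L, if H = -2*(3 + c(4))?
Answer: 71093/608 ≈ 116.93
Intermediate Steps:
L = 1216 (L = -8*(-152) = 1216)
c(X) = X*(6 + X) (c(X) = X*(X + 6) = X*(6 + X))
H = -86 (H = -2*(3 + 4*(6 + 4)) = -2*(3 + 4*10) = -2*(3 + 40) = -2*43 = -86)
117 + H/L = 117 - 86/1216 = 117 - 86*1/1216 = 117 - 43/608 = 71093/608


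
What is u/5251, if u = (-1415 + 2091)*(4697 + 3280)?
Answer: 5392452/5251 ≈ 1026.9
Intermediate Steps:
u = 5392452 (u = 676*7977 = 5392452)
u/5251 = 5392452/5251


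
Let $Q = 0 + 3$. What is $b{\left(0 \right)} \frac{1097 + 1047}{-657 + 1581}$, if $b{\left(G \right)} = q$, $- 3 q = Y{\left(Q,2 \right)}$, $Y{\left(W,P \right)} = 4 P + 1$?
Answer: $- \frac{536}{77} \approx -6.961$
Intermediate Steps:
$Q = 3$
$Y{\left(W,P \right)} = 1 + 4 P$
$q = -3$ ($q = - \frac{1 + 4 \cdot 2}{3} = - \frac{1 + 8}{3} = \left(- \frac{1}{3}\right) 9 = -3$)
$b{\left(G \right)} = -3$
$b{\left(0 \right)} \frac{1097 + 1047}{-657 + 1581} = - 3 \frac{1097 + 1047}{-657 + 1581} = - 3 \cdot \frac{2144}{924} = - 3 \cdot 2144 \cdot \frac{1}{924} = \left(-3\right) \frac{536}{231} = - \frac{536}{77}$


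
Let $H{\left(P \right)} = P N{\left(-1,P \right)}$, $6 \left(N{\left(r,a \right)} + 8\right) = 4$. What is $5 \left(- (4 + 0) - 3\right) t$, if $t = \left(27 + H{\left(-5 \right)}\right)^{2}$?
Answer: $- \frac{1276835}{9} \approx -1.4187 \cdot 10^{5}$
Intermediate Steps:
$N{\left(r,a \right)} = - \frac{22}{3}$ ($N{\left(r,a \right)} = -8 + \frac{1}{6} \cdot 4 = -8 + \frac{2}{3} = - \frac{22}{3}$)
$H{\left(P \right)} = - \frac{22 P}{3}$ ($H{\left(P \right)} = P \left(- \frac{22}{3}\right) = - \frac{22 P}{3}$)
$t = \frac{36481}{9}$ ($t = \left(27 - - \frac{110}{3}\right)^{2} = \left(27 + \frac{110}{3}\right)^{2} = \left(\frac{191}{3}\right)^{2} = \frac{36481}{9} \approx 4053.4$)
$5 \left(- (4 + 0) - 3\right) t = 5 \left(- (4 + 0) - 3\right) \frac{36481}{9} = 5 \left(\left(-1\right) 4 - 3\right) \frac{36481}{9} = 5 \left(-4 - 3\right) \frac{36481}{9} = 5 \left(-7\right) \frac{36481}{9} = \left(-35\right) \frac{36481}{9} = - \frac{1276835}{9}$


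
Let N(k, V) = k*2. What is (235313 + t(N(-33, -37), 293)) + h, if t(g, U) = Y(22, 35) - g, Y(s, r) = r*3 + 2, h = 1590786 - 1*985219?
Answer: 841053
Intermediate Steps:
h = 605567 (h = 1590786 - 985219 = 605567)
N(k, V) = 2*k
Y(s, r) = 2 + 3*r (Y(s, r) = 3*r + 2 = 2 + 3*r)
t(g, U) = 107 - g (t(g, U) = (2 + 3*35) - g = (2 + 105) - g = 107 - g)
(235313 + t(N(-33, -37), 293)) + h = (235313 + (107 - 2*(-33))) + 605567 = (235313 + (107 - 1*(-66))) + 605567 = (235313 + (107 + 66)) + 605567 = (235313 + 173) + 605567 = 235486 + 605567 = 841053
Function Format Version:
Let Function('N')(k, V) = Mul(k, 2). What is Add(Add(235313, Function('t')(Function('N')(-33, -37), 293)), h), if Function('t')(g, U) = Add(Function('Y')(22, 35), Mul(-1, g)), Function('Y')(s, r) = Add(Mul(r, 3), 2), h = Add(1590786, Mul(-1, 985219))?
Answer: 841053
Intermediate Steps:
h = 605567 (h = Add(1590786, -985219) = 605567)
Function('N')(k, V) = Mul(2, k)
Function('Y')(s, r) = Add(2, Mul(3, r)) (Function('Y')(s, r) = Add(Mul(3, r), 2) = Add(2, Mul(3, r)))
Function('t')(g, U) = Add(107, Mul(-1, g)) (Function('t')(g, U) = Add(Add(2, Mul(3, 35)), Mul(-1, g)) = Add(Add(2, 105), Mul(-1, g)) = Add(107, Mul(-1, g)))
Add(Add(235313, Function('t')(Function('N')(-33, -37), 293)), h) = Add(Add(235313, Add(107, Mul(-1, Mul(2, -33)))), 605567) = Add(Add(235313, Add(107, Mul(-1, -66))), 605567) = Add(Add(235313, Add(107, 66)), 605567) = Add(Add(235313, 173), 605567) = Add(235486, 605567) = 841053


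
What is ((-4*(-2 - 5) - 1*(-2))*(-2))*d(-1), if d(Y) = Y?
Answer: 60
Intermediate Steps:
((-4*(-2 - 5) - 1*(-2))*(-2))*d(-1) = ((-4*(-2 - 5) - 1*(-2))*(-2))*(-1) = ((-4*(-7) + 2)*(-2))*(-1) = ((28 + 2)*(-2))*(-1) = (30*(-2))*(-1) = -60*(-1) = 60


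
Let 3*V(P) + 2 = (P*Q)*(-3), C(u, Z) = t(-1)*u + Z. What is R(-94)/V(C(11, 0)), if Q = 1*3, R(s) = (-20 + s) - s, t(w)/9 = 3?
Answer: 12/535 ≈ 0.022430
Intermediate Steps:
t(w) = 27 (t(w) = 9*3 = 27)
R(s) = -20
C(u, Z) = Z + 27*u (C(u, Z) = 27*u + Z = Z + 27*u)
Q = 3
V(P) = -⅔ - 3*P (V(P) = -⅔ + ((P*3)*(-3))/3 = -⅔ + ((3*P)*(-3))/3 = -⅔ + (-9*P)/3 = -⅔ - 3*P)
R(-94)/V(C(11, 0)) = -20/(-⅔ - 3*(0 + 27*11)) = -20/(-⅔ - 3*(0 + 297)) = -20/(-⅔ - 3*297) = -20/(-⅔ - 891) = -20/(-2675/3) = -20*(-3/2675) = 12/535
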